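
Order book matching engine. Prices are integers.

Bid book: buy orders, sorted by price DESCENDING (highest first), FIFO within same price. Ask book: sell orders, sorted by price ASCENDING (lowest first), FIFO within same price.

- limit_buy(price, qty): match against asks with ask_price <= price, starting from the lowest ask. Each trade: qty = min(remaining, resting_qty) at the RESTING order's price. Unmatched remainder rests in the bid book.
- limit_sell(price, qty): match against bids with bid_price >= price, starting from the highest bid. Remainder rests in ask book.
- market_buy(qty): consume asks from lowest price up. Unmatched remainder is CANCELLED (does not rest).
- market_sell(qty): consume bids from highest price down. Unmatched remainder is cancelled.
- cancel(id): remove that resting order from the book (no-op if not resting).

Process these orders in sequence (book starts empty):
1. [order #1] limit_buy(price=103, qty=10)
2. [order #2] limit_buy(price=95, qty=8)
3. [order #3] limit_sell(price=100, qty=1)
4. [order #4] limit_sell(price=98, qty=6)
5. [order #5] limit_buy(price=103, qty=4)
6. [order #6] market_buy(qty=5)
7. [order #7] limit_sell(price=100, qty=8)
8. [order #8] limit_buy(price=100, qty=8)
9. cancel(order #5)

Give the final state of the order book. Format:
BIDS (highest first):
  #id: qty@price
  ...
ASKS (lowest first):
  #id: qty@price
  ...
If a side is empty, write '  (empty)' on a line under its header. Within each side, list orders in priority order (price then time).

Answer: BIDS (highest first):
  #8: 7@100
  #2: 8@95
ASKS (lowest first):
  (empty)

Derivation:
After op 1 [order #1] limit_buy(price=103, qty=10): fills=none; bids=[#1:10@103] asks=[-]
After op 2 [order #2] limit_buy(price=95, qty=8): fills=none; bids=[#1:10@103 #2:8@95] asks=[-]
After op 3 [order #3] limit_sell(price=100, qty=1): fills=#1x#3:1@103; bids=[#1:9@103 #2:8@95] asks=[-]
After op 4 [order #4] limit_sell(price=98, qty=6): fills=#1x#4:6@103; bids=[#1:3@103 #2:8@95] asks=[-]
After op 5 [order #5] limit_buy(price=103, qty=4): fills=none; bids=[#1:3@103 #5:4@103 #2:8@95] asks=[-]
After op 6 [order #6] market_buy(qty=5): fills=none; bids=[#1:3@103 #5:4@103 #2:8@95] asks=[-]
After op 7 [order #7] limit_sell(price=100, qty=8): fills=#1x#7:3@103 #5x#7:4@103; bids=[#2:8@95] asks=[#7:1@100]
After op 8 [order #8] limit_buy(price=100, qty=8): fills=#8x#7:1@100; bids=[#8:7@100 #2:8@95] asks=[-]
After op 9 cancel(order #5): fills=none; bids=[#8:7@100 #2:8@95] asks=[-]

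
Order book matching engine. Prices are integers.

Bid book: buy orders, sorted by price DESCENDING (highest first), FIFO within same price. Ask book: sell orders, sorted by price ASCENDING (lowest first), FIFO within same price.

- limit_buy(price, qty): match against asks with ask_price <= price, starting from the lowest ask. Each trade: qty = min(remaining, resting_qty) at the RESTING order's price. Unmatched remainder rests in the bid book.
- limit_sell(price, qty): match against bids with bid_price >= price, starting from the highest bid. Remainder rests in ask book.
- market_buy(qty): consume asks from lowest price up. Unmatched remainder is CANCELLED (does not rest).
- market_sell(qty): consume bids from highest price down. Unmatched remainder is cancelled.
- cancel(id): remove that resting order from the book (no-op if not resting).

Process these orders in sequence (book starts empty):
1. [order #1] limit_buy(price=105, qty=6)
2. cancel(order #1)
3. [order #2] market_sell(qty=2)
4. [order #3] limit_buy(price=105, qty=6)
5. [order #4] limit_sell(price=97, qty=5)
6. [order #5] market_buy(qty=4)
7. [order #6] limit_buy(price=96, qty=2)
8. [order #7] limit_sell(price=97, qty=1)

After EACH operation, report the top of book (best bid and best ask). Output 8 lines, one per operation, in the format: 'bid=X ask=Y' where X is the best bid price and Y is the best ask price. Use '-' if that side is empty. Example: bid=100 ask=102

After op 1 [order #1] limit_buy(price=105, qty=6): fills=none; bids=[#1:6@105] asks=[-]
After op 2 cancel(order #1): fills=none; bids=[-] asks=[-]
After op 3 [order #2] market_sell(qty=2): fills=none; bids=[-] asks=[-]
After op 4 [order #3] limit_buy(price=105, qty=6): fills=none; bids=[#3:6@105] asks=[-]
After op 5 [order #4] limit_sell(price=97, qty=5): fills=#3x#4:5@105; bids=[#3:1@105] asks=[-]
After op 6 [order #5] market_buy(qty=4): fills=none; bids=[#3:1@105] asks=[-]
After op 7 [order #6] limit_buy(price=96, qty=2): fills=none; bids=[#3:1@105 #6:2@96] asks=[-]
After op 8 [order #7] limit_sell(price=97, qty=1): fills=#3x#7:1@105; bids=[#6:2@96] asks=[-]

Answer: bid=105 ask=-
bid=- ask=-
bid=- ask=-
bid=105 ask=-
bid=105 ask=-
bid=105 ask=-
bid=105 ask=-
bid=96 ask=-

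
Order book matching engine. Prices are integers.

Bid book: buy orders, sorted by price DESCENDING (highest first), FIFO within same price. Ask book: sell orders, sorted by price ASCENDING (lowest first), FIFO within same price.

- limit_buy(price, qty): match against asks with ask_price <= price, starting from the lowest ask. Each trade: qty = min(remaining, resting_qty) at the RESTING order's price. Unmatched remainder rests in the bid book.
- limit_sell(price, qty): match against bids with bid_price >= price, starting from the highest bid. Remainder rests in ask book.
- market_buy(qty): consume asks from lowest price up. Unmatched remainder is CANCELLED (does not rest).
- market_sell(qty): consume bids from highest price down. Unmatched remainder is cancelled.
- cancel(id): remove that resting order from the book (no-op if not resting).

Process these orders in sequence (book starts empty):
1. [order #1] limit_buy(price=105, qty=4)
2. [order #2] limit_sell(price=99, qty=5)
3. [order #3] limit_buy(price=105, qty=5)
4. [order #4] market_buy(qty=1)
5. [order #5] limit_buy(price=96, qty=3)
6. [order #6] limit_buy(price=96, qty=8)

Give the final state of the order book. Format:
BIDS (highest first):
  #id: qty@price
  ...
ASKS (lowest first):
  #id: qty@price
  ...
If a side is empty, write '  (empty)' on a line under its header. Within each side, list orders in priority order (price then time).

After op 1 [order #1] limit_buy(price=105, qty=4): fills=none; bids=[#1:4@105] asks=[-]
After op 2 [order #2] limit_sell(price=99, qty=5): fills=#1x#2:4@105; bids=[-] asks=[#2:1@99]
After op 3 [order #3] limit_buy(price=105, qty=5): fills=#3x#2:1@99; bids=[#3:4@105] asks=[-]
After op 4 [order #4] market_buy(qty=1): fills=none; bids=[#3:4@105] asks=[-]
After op 5 [order #5] limit_buy(price=96, qty=3): fills=none; bids=[#3:4@105 #5:3@96] asks=[-]
After op 6 [order #6] limit_buy(price=96, qty=8): fills=none; bids=[#3:4@105 #5:3@96 #6:8@96] asks=[-]

Answer: BIDS (highest first):
  #3: 4@105
  #5: 3@96
  #6: 8@96
ASKS (lowest first):
  (empty)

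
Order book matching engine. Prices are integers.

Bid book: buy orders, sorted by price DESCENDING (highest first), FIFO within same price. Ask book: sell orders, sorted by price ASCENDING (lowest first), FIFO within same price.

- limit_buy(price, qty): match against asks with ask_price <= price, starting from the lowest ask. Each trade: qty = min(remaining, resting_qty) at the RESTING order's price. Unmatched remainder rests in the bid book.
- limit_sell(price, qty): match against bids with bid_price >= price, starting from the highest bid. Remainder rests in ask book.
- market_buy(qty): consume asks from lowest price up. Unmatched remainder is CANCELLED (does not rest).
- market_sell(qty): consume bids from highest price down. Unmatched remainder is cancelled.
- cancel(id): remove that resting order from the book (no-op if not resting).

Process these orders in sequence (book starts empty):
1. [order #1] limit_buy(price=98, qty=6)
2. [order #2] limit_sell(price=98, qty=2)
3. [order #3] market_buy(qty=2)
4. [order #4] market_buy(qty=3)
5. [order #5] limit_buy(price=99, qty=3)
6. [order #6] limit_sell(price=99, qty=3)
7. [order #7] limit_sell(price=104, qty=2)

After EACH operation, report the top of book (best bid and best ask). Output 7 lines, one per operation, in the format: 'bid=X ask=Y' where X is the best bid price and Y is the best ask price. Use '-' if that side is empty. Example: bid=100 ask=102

Answer: bid=98 ask=-
bid=98 ask=-
bid=98 ask=-
bid=98 ask=-
bid=99 ask=-
bid=98 ask=-
bid=98 ask=104

Derivation:
After op 1 [order #1] limit_buy(price=98, qty=6): fills=none; bids=[#1:6@98] asks=[-]
After op 2 [order #2] limit_sell(price=98, qty=2): fills=#1x#2:2@98; bids=[#1:4@98] asks=[-]
After op 3 [order #3] market_buy(qty=2): fills=none; bids=[#1:4@98] asks=[-]
After op 4 [order #4] market_buy(qty=3): fills=none; bids=[#1:4@98] asks=[-]
After op 5 [order #5] limit_buy(price=99, qty=3): fills=none; bids=[#5:3@99 #1:4@98] asks=[-]
After op 6 [order #6] limit_sell(price=99, qty=3): fills=#5x#6:3@99; bids=[#1:4@98] asks=[-]
After op 7 [order #7] limit_sell(price=104, qty=2): fills=none; bids=[#1:4@98] asks=[#7:2@104]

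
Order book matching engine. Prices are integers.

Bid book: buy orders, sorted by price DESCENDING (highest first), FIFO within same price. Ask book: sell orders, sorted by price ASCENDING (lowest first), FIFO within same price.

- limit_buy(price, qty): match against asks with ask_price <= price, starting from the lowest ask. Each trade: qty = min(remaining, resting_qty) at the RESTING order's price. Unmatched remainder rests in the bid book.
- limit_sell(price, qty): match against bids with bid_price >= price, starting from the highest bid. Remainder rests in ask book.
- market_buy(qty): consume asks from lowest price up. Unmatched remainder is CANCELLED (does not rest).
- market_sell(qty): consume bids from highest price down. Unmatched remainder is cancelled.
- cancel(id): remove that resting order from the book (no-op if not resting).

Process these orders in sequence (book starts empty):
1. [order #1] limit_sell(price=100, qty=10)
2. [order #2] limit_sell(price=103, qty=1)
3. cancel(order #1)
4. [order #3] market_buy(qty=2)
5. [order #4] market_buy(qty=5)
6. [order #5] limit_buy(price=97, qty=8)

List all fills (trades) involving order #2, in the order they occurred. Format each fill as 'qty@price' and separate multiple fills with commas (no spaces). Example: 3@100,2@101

After op 1 [order #1] limit_sell(price=100, qty=10): fills=none; bids=[-] asks=[#1:10@100]
After op 2 [order #2] limit_sell(price=103, qty=1): fills=none; bids=[-] asks=[#1:10@100 #2:1@103]
After op 3 cancel(order #1): fills=none; bids=[-] asks=[#2:1@103]
After op 4 [order #3] market_buy(qty=2): fills=#3x#2:1@103; bids=[-] asks=[-]
After op 5 [order #4] market_buy(qty=5): fills=none; bids=[-] asks=[-]
After op 6 [order #5] limit_buy(price=97, qty=8): fills=none; bids=[#5:8@97] asks=[-]

Answer: 1@103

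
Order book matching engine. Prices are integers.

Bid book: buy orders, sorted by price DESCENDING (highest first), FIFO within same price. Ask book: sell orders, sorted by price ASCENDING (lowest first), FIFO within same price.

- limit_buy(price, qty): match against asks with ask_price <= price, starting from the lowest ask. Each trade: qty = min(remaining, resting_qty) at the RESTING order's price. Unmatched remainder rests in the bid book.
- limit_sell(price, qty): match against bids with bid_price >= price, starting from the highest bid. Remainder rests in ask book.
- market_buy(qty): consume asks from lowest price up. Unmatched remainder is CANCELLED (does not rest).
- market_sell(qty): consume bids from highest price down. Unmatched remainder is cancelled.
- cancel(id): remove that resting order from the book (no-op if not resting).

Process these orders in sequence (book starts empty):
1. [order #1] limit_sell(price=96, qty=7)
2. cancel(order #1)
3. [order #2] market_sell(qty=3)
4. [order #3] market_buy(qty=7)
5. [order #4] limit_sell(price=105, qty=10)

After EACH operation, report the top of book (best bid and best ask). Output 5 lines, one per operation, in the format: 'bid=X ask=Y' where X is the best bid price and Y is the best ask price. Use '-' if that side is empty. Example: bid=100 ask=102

After op 1 [order #1] limit_sell(price=96, qty=7): fills=none; bids=[-] asks=[#1:7@96]
After op 2 cancel(order #1): fills=none; bids=[-] asks=[-]
After op 3 [order #2] market_sell(qty=3): fills=none; bids=[-] asks=[-]
After op 4 [order #3] market_buy(qty=7): fills=none; bids=[-] asks=[-]
After op 5 [order #4] limit_sell(price=105, qty=10): fills=none; bids=[-] asks=[#4:10@105]

Answer: bid=- ask=96
bid=- ask=-
bid=- ask=-
bid=- ask=-
bid=- ask=105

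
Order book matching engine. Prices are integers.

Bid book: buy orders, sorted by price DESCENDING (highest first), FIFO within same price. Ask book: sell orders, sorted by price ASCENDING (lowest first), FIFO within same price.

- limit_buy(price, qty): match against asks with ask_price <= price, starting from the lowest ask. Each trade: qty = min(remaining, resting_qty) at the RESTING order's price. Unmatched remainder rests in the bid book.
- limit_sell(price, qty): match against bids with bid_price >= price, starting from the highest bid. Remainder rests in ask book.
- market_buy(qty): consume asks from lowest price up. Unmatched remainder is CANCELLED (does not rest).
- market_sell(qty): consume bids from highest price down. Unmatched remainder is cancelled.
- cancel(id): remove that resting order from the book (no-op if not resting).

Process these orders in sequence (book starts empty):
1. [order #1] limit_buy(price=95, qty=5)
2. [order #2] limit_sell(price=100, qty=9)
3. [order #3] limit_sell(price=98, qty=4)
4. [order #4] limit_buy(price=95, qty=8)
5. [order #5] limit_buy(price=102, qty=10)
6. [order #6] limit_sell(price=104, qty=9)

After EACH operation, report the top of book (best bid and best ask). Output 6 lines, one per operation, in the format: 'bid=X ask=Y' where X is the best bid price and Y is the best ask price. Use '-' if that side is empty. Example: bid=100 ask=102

After op 1 [order #1] limit_buy(price=95, qty=5): fills=none; bids=[#1:5@95] asks=[-]
After op 2 [order #2] limit_sell(price=100, qty=9): fills=none; bids=[#1:5@95] asks=[#2:9@100]
After op 3 [order #3] limit_sell(price=98, qty=4): fills=none; bids=[#1:5@95] asks=[#3:4@98 #2:9@100]
After op 4 [order #4] limit_buy(price=95, qty=8): fills=none; bids=[#1:5@95 #4:8@95] asks=[#3:4@98 #2:9@100]
After op 5 [order #5] limit_buy(price=102, qty=10): fills=#5x#3:4@98 #5x#2:6@100; bids=[#1:5@95 #4:8@95] asks=[#2:3@100]
After op 6 [order #6] limit_sell(price=104, qty=9): fills=none; bids=[#1:5@95 #4:8@95] asks=[#2:3@100 #6:9@104]

Answer: bid=95 ask=-
bid=95 ask=100
bid=95 ask=98
bid=95 ask=98
bid=95 ask=100
bid=95 ask=100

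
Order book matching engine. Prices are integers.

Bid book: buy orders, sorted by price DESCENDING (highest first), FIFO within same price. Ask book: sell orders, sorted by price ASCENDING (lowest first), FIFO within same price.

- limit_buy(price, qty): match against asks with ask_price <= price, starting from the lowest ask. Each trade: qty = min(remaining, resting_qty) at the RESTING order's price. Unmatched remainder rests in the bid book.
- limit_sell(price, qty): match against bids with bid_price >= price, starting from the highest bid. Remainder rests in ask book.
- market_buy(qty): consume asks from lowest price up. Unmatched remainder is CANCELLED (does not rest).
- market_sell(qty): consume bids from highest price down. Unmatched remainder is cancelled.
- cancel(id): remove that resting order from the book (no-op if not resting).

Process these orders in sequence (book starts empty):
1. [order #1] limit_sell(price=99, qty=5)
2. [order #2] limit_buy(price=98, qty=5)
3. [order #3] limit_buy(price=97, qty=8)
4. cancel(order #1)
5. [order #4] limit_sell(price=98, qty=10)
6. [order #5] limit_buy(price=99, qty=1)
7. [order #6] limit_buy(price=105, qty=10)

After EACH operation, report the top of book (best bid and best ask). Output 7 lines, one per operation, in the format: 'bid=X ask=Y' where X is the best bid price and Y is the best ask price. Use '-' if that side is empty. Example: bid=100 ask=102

After op 1 [order #1] limit_sell(price=99, qty=5): fills=none; bids=[-] asks=[#1:5@99]
After op 2 [order #2] limit_buy(price=98, qty=5): fills=none; bids=[#2:5@98] asks=[#1:5@99]
After op 3 [order #3] limit_buy(price=97, qty=8): fills=none; bids=[#2:5@98 #3:8@97] asks=[#1:5@99]
After op 4 cancel(order #1): fills=none; bids=[#2:5@98 #3:8@97] asks=[-]
After op 5 [order #4] limit_sell(price=98, qty=10): fills=#2x#4:5@98; bids=[#3:8@97] asks=[#4:5@98]
After op 6 [order #5] limit_buy(price=99, qty=1): fills=#5x#4:1@98; bids=[#3:8@97] asks=[#4:4@98]
After op 7 [order #6] limit_buy(price=105, qty=10): fills=#6x#4:4@98; bids=[#6:6@105 #3:8@97] asks=[-]

Answer: bid=- ask=99
bid=98 ask=99
bid=98 ask=99
bid=98 ask=-
bid=97 ask=98
bid=97 ask=98
bid=105 ask=-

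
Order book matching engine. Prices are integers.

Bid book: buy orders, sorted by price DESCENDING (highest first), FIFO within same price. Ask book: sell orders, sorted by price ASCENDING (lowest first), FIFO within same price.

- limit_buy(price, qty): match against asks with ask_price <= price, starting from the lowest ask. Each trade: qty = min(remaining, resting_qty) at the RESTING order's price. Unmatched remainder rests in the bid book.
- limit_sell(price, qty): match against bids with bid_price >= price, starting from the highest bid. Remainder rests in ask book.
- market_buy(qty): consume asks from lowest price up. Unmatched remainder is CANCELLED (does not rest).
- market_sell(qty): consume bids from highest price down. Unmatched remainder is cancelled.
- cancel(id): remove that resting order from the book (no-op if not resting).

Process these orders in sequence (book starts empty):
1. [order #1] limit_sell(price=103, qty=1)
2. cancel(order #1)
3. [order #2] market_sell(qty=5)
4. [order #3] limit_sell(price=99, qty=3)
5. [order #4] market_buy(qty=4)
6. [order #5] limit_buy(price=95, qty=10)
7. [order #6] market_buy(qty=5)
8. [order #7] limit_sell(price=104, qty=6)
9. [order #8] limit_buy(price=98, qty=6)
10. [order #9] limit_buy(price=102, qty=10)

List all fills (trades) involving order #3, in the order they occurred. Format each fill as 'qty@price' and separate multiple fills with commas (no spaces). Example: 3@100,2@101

Answer: 3@99

Derivation:
After op 1 [order #1] limit_sell(price=103, qty=1): fills=none; bids=[-] asks=[#1:1@103]
After op 2 cancel(order #1): fills=none; bids=[-] asks=[-]
After op 3 [order #2] market_sell(qty=5): fills=none; bids=[-] asks=[-]
After op 4 [order #3] limit_sell(price=99, qty=3): fills=none; bids=[-] asks=[#3:3@99]
After op 5 [order #4] market_buy(qty=4): fills=#4x#3:3@99; bids=[-] asks=[-]
After op 6 [order #5] limit_buy(price=95, qty=10): fills=none; bids=[#5:10@95] asks=[-]
After op 7 [order #6] market_buy(qty=5): fills=none; bids=[#5:10@95] asks=[-]
After op 8 [order #7] limit_sell(price=104, qty=6): fills=none; bids=[#5:10@95] asks=[#7:6@104]
After op 9 [order #8] limit_buy(price=98, qty=6): fills=none; bids=[#8:6@98 #5:10@95] asks=[#7:6@104]
After op 10 [order #9] limit_buy(price=102, qty=10): fills=none; bids=[#9:10@102 #8:6@98 #5:10@95] asks=[#7:6@104]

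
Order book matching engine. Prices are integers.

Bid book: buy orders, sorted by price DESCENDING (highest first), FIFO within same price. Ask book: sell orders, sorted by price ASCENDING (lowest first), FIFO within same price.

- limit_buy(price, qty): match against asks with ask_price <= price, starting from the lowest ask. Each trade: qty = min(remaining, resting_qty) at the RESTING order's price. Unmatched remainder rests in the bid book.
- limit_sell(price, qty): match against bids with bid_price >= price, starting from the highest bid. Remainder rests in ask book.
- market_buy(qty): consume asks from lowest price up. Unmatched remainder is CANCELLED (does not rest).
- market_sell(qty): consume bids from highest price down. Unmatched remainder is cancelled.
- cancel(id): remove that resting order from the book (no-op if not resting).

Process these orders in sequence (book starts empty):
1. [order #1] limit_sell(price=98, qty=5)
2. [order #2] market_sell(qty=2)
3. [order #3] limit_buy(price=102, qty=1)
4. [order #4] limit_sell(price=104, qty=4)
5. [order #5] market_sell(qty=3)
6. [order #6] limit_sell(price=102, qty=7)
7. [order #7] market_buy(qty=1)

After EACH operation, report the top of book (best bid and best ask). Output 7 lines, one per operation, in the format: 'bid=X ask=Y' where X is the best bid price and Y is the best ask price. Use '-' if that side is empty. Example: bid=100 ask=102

After op 1 [order #1] limit_sell(price=98, qty=5): fills=none; bids=[-] asks=[#1:5@98]
After op 2 [order #2] market_sell(qty=2): fills=none; bids=[-] asks=[#1:5@98]
After op 3 [order #3] limit_buy(price=102, qty=1): fills=#3x#1:1@98; bids=[-] asks=[#1:4@98]
After op 4 [order #4] limit_sell(price=104, qty=4): fills=none; bids=[-] asks=[#1:4@98 #4:4@104]
After op 5 [order #5] market_sell(qty=3): fills=none; bids=[-] asks=[#1:4@98 #4:4@104]
After op 6 [order #6] limit_sell(price=102, qty=7): fills=none; bids=[-] asks=[#1:4@98 #6:7@102 #4:4@104]
After op 7 [order #7] market_buy(qty=1): fills=#7x#1:1@98; bids=[-] asks=[#1:3@98 #6:7@102 #4:4@104]

Answer: bid=- ask=98
bid=- ask=98
bid=- ask=98
bid=- ask=98
bid=- ask=98
bid=- ask=98
bid=- ask=98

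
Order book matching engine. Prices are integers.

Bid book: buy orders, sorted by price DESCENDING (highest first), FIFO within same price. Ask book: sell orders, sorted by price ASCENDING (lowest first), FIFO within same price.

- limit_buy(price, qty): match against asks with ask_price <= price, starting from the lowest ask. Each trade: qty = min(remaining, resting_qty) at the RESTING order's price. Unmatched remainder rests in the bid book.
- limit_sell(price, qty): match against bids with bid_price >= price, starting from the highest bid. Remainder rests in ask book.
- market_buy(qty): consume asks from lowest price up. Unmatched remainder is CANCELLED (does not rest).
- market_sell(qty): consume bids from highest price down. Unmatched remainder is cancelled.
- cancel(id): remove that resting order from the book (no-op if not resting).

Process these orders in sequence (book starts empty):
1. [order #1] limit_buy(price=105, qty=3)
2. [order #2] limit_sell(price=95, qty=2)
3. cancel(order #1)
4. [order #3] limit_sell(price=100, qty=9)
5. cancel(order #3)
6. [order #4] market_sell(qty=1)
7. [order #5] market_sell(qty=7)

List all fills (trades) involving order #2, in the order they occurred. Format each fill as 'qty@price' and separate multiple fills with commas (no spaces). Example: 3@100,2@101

Answer: 2@105

Derivation:
After op 1 [order #1] limit_buy(price=105, qty=3): fills=none; bids=[#1:3@105] asks=[-]
After op 2 [order #2] limit_sell(price=95, qty=2): fills=#1x#2:2@105; bids=[#1:1@105] asks=[-]
After op 3 cancel(order #1): fills=none; bids=[-] asks=[-]
After op 4 [order #3] limit_sell(price=100, qty=9): fills=none; bids=[-] asks=[#3:9@100]
After op 5 cancel(order #3): fills=none; bids=[-] asks=[-]
After op 6 [order #4] market_sell(qty=1): fills=none; bids=[-] asks=[-]
After op 7 [order #5] market_sell(qty=7): fills=none; bids=[-] asks=[-]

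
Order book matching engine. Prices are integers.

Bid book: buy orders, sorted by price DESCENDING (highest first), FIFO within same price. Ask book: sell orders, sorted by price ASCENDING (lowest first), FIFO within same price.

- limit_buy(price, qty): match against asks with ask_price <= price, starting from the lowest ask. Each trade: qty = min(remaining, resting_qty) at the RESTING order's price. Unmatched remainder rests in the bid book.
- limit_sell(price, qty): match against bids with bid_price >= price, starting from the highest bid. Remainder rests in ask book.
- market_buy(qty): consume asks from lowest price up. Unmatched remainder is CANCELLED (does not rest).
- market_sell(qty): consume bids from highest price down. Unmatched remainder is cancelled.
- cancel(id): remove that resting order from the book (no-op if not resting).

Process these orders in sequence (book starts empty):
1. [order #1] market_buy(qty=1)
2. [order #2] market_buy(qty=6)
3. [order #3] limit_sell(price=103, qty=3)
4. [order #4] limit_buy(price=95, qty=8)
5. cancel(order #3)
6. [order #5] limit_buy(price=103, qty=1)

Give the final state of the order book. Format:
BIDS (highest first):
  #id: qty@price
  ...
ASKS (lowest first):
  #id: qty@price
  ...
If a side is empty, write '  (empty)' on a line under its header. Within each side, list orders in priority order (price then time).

After op 1 [order #1] market_buy(qty=1): fills=none; bids=[-] asks=[-]
After op 2 [order #2] market_buy(qty=6): fills=none; bids=[-] asks=[-]
After op 3 [order #3] limit_sell(price=103, qty=3): fills=none; bids=[-] asks=[#3:3@103]
After op 4 [order #4] limit_buy(price=95, qty=8): fills=none; bids=[#4:8@95] asks=[#3:3@103]
After op 5 cancel(order #3): fills=none; bids=[#4:8@95] asks=[-]
After op 6 [order #5] limit_buy(price=103, qty=1): fills=none; bids=[#5:1@103 #4:8@95] asks=[-]

Answer: BIDS (highest first):
  #5: 1@103
  #4: 8@95
ASKS (lowest first):
  (empty)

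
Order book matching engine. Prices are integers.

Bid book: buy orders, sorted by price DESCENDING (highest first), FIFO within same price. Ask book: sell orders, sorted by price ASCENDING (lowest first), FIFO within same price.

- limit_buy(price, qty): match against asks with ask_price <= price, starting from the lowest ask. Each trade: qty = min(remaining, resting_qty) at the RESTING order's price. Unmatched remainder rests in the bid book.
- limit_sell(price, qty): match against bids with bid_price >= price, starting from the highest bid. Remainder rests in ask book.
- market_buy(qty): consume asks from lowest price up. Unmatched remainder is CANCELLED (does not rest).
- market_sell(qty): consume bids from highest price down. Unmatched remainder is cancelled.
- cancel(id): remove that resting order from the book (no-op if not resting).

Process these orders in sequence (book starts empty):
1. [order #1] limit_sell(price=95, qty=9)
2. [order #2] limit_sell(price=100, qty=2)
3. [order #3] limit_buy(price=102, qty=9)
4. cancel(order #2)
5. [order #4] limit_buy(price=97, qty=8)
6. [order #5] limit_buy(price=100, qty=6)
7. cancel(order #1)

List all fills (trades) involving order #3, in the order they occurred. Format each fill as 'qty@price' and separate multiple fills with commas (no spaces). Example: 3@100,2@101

Answer: 9@95

Derivation:
After op 1 [order #1] limit_sell(price=95, qty=9): fills=none; bids=[-] asks=[#1:9@95]
After op 2 [order #2] limit_sell(price=100, qty=2): fills=none; bids=[-] asks=[#1:9@95 #2:2@100]
After op 3 [order #3] limit_buy(price=102, qty=9): fills=#3x#1:9@95; bids=[-] asks=[#2:2@100]
After op 4 cancel(order #2): fills=none; bids=[-] asks=[-]
After op 5 [order #4] limit_buy(price=97, qty=8): fills=none; bids=[#4:8@97] asks=[-]
After op 6 [order #5] limit_buy(price=100, qty=6): fills=none; bids=[#5:6@100 #4:8@97] asks=[-]
After op 7 cancel(order #1): fills=none; bids=[#5:6@100 #4:8@97] asks=[-]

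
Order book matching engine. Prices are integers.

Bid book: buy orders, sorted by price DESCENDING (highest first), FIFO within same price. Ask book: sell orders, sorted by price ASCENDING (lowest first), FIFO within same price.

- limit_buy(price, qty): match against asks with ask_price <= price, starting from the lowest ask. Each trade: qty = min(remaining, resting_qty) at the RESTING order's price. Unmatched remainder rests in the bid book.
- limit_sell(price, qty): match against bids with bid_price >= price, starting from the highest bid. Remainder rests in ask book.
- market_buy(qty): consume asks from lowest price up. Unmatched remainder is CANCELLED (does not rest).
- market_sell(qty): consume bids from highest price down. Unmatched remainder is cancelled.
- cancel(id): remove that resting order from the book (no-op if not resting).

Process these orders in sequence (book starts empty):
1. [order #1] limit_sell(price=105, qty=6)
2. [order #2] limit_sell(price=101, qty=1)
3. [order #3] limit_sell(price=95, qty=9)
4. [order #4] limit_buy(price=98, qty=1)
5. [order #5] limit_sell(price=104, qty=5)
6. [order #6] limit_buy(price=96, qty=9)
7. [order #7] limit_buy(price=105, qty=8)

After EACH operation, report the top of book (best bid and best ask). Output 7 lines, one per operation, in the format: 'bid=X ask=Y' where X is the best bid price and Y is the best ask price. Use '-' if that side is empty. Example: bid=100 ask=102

Answer: bid=- ask=105
bid=- ask=101
bid=- ask=95
bid=- ask=95
bid=- ask=95
bid=96 ask=101
bid=96 ask=105

Derivation:
After op 1 [order #1] limit_sell(price=105, qty=6): fills=none; bids=[-] asks=[#1:6@105]
After op 2 [order #2] limit_sell(price=101, qty=1): fills=none; bids=[-] asks=[#2:1@101 #1:6@105]
After op 3 [order #3] limit_sell(price=95, qty=9): fills=none; bids=[-] asks=[#3:9@95 #2:1@101 #1:6@105]
After op 4 [order #4] limit_buy(price=98, qty=1): fills=#4x#3:1@95; bids=[-] asks=[#3:8@95 #2:1@101 #1:6@105]
After op 5 [order #5] limit_sell(price=104, qty=5): fills=none; bids=[-] asks=[#3:8@95 #2:1@101 #5:5@104 #1:6@105]
After op 6 [order #6] limit_buy(price=96, qty=9): fills=#6x#3:8@95; bids=[#6:1@96] asks=[#2:1@101 #5:5@104 #1:6@105]
After op 7 [order #7] limit_buy(price=105, qty=8): fills=#7x#2:1@101 #7x#5:5@104 #7x#1:2@105; bids=[#6:1@96] asks=[#1:4@105]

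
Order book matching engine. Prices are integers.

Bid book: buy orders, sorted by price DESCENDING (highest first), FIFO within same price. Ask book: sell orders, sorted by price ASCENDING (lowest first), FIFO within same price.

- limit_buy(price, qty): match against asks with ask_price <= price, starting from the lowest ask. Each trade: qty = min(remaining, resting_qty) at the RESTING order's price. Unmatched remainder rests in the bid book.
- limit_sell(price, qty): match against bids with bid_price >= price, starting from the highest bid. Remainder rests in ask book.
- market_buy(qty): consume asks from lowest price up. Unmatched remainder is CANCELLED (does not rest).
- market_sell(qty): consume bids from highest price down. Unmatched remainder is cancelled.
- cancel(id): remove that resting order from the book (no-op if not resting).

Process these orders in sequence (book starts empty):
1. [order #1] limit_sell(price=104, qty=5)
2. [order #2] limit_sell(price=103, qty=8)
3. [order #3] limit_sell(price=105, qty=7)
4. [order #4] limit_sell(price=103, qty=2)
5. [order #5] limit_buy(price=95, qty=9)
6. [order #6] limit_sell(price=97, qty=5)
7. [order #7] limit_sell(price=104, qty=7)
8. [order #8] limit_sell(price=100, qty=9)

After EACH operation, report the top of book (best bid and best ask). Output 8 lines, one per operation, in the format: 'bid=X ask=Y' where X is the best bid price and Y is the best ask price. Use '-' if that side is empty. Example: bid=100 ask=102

Answer: bid=- ask=104
bid=- ask=103
bid=- ask=103
bid=- ask=103
bid=95 ask=103
bid=95 ask=97
bid=95 ask=97
bid=95 ask=97

Derivation:
After op 1 [order #1] limit_sell(price=104, qty=5): fills=none; bids=[-] asks=[#1:5@104]
After op 2 [order #2] limit_sell(price=103, qty=8): fills=none; bids=[-] asks=[#2:8@103 #1:5@104]
After op 3 [order #3] limit_sell(price=105, qty=7): fills=none; bids=[-] asks=[#2:8@103 #1:5@104 #3:7@105]
After op 4 [order #4] limit_sell(price=103, qty=2): fills=none; bids=[-] asks=[#2:8@103 #4:2@103 #1:5@104 #3:7@105]
After op 5 [order #5] limit_buy(price=95, qty=9): fills=none; bids=[#5:9@95] asks=[#2:8@103 #4:2@103 #1:5@104 #3:7@105]
After op 6 [order #6] limit_sell(price=97, qty=5): fills=none; bids=[#5:9@95] asks=[#6:5@97 #2:8@103 #4:2@103 #1:5@104 #3:7@105]
After op 7 [order #7] limit_sell(price=104, qty=7): fills=none; bids=[#5:9@95] asks=[#6:5@97 #2:8@103 #4:2@103 #1:5@104 #7:7@104 #3:7@105]
After op 8 [order #8] limit_sell(price=100, qty=9): fills=none; bids=[#5:9@95] asks=[#6:5@97 #8:9@100 #2:8@103 #4:2@103 #1:5@104 #7:7@104 #3:7@105]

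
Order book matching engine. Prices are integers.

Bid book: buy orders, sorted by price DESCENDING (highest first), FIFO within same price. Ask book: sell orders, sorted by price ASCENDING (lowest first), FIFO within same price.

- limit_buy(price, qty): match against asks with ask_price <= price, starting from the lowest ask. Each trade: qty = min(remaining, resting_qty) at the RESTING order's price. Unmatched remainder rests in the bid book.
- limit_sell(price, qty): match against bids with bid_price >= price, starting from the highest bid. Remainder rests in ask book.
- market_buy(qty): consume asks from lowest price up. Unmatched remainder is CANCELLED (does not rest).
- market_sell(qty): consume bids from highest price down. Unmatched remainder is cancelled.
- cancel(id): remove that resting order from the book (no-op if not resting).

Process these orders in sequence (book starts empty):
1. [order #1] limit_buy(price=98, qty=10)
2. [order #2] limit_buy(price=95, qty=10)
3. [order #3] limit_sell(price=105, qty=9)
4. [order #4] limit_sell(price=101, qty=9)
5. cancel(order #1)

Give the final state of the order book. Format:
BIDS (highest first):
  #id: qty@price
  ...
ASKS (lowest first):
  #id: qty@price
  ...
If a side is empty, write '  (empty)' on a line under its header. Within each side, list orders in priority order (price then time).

Answer: BIDS (highest first):
  #2: 10@95
ASKS (lowest first):
  #4: 9@101
  #3: 9@105

Derivation:
After op 1 [order #1] limit_buy(price=98, qty=10): fills=none; bids=[#1:10@98] asks=[-]
After op 2 [order #2] limit_buy(price=95, qty=10): fills=none; bids=[#1:10@98 #2:10@95] asks=[-]
After op 3 [order #3] limit_sell(price=105, qty=9): fills=none; bids=[#1:10@98 #2:10@95] asks=[#3:9@105]
After op 4 [order #4] limit_sell(price=101, qty=9): fills=none; bids=[#1:10@98 #2:10@95] asks=[#4:9@101 #3:9@105]
After op 5 cancel(order #1): fills=none; bids=[#2:10@95] asks=[#4:9@101 #3:9@105]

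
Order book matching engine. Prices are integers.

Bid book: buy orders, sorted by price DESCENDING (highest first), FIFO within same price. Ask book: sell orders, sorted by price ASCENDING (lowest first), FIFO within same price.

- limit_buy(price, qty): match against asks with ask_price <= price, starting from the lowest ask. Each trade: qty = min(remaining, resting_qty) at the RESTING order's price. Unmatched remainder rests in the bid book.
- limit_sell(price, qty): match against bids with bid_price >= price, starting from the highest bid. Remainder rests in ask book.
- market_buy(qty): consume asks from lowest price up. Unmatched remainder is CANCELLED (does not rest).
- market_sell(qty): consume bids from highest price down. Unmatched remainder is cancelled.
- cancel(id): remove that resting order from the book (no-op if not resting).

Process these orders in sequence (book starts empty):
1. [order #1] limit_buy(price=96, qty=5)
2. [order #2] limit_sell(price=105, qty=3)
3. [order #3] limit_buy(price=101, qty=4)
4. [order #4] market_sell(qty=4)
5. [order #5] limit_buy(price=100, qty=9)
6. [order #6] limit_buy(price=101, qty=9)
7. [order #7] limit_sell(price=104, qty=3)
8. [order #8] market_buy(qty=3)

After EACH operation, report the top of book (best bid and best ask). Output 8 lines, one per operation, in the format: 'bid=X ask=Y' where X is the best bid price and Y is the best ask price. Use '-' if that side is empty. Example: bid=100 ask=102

Answer: bid=96 ask=-
bid=96 ask=105
bid=101 ask=105
bid=96 ask=105
bid=100 ask=105
bid=101 ask=105
bid=101 ask=104
bid=101 ask=105

Derivation:
After op 1 [order #1] limit_buy(price=96, qty=5): fills=none; bids=[#1:5@96] asks=[-]
After op 2 [order #2] limit_sell(price=105, qty=3): fills=none; bids=[#1:5@96] asks=[#2:3@105]
After op 3 [order #3] limit_buy(price=101, qty=4): fills=none; bids=[#3:4@101 #1:5@96] asks=[#2:3@105]
After op 4 [order #4] market_sell(qty=4): fills=#3x#4:4@101; bids=[#1:5@96] asks=[#2:3@105]
After op 5 [order #5] limit_buy(price=100, qty=9): fills=none; bids=[#5:9@100 #1:5@96] asks=[#2:3@105]
After op 6 [order #6] limit_buy(price=101, qty=9): fills=none; bids=[#6:9@101 #5:9@100 #1:5@96] asks=[#2:3@105]
After op 7 [order #7] limit_sell(price=104, qty=3): fills=none; bids=[#6:9@101 #5:9@100 #1:5@96] asks=[#7:3@104 #2:3@105]
After op 8 [order #8] market_buy(qty=3): fills=#8x#7:3@104; bids=[#6:9@101 #5:9@100 #1:5@96] asks=[#2:3@105]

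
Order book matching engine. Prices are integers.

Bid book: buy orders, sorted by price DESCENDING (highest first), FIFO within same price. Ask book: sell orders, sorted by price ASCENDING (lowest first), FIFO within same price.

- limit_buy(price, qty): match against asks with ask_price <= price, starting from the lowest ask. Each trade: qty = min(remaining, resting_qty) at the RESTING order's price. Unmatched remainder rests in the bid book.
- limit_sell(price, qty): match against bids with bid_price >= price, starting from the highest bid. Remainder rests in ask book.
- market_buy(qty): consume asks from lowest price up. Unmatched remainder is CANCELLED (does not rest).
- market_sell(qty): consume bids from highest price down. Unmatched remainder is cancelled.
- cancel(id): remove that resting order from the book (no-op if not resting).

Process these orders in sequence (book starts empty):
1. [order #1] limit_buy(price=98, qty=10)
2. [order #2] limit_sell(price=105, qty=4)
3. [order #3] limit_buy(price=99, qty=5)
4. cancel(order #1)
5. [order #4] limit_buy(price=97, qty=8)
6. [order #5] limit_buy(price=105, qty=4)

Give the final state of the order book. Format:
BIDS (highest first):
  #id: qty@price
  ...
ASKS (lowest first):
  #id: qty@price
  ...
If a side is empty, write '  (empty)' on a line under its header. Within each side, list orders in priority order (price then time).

Answer: BIDS (highest first):
  #3: 5@99
  #4: 8@97
ASKS (lowest first):
  (empty)

Derivation:
After op 1 [order #1] limit_buy(price=98, qty=10): fills=none; bids=[#1:10@98] asks=[-]
After op 2 [order #2] limit_sell(price=105, qty=4): fills=none; bids=[#1:10@98] asks=[#2:4@105]
After op 3 [order #3] limit_buy(price=99, qty=5): fills=none; bids=[#3:5@99 #1:10@98] asks=[#2:4@105]
After op 4 cancel(order #1): fills=none; bids=[#3:5@99] asks=[#2:4@105]
After op 5 [order #4] limit_buy(price=97, qty=8): fills=none; bids=[#3:5@99 #4:8@97] asks=[#2:4@105]
After op 6 [order #5] limit_buy(price=105, qty=4): fills=#5x#2:4@105; bids=[#3:5@99 #4:8@97] asks=[-]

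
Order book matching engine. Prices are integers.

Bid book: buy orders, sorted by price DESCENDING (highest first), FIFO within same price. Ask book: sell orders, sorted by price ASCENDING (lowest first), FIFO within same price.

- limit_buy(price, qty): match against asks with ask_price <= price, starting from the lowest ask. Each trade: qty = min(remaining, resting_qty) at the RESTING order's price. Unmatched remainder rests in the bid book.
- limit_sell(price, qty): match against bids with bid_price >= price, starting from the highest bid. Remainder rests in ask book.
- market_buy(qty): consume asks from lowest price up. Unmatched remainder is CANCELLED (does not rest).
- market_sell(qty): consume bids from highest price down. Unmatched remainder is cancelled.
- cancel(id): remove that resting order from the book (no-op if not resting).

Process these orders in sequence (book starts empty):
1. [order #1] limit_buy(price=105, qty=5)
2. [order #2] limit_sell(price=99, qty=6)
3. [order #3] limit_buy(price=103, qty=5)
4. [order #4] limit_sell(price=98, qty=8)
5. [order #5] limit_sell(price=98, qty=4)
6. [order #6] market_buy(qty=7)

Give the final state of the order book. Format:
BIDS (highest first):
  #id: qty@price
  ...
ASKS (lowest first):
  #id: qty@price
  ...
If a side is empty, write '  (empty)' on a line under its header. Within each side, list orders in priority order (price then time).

Answer: BIDS (highest first):
  (empty)
ASKS (lowest first):
  #5: 1@98

Derivation:
After op 1 [order #1] limit_buy(price=105, qty=5): fills=none; bids=[#1:5@105] asks=[-]
After op 2 [order #2] limit_sell(price=99, qty=6): fills=#1x#2:5@105; bids=[-] asks=[#2:1@99]
After op 3 [order #3] limit_buy(price=103, qty=5): fills=#3x#2:1@99; bids=[#3:4@103] asks=[-]
After op 4 [order #4] limit_sell(price=98, qty=8): fills=#3x#4:4@103; bids=[-] asks=[#4:4@98]
After op 5 [order #5] limit_sell(price=98, qty=4): fills=none; bids=[-] asks=[#4:4@98 #5:4@98]
After op 6 [order #6] market_buy(qty=7): fills=#6x#4:4@98 #6x#5:3@98; bids=[-] asks=[#5:1@98]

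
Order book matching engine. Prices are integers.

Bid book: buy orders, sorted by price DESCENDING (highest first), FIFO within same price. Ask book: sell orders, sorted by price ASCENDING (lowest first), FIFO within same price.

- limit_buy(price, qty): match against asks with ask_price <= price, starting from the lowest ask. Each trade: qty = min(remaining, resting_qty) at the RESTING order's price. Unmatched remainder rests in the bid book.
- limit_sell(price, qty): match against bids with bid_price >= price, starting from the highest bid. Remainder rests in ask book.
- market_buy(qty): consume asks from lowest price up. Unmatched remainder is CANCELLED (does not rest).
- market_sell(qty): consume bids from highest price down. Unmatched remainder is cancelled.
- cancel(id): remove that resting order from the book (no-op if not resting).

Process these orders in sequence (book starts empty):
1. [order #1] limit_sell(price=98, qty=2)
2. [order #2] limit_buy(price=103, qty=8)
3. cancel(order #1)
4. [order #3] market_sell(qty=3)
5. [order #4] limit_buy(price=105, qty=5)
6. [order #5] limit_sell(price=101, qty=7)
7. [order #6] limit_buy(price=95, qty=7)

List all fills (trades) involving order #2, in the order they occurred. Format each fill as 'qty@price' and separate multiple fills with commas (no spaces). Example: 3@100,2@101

After op 1 [order #1] limit_sell(price=98, qty=2): fills=none; bids=[-] asks=[#1:2@98]
After op 2 [order #2] limit_buy(price=103, qty=8): fills=#2x#1:2@98; bids=[#2:6@103] asks=[-]
After op 3 cancel(order #1): fills=none; bids=[#2:6@103] asks=[-]
After op 4 [order #3] market_sell(qty=3): fills=#2x#3:3@103; bids=[#2:3@103] asks=[-]
After op 5 [order #4] limit_buy(price=105, qty=5): fills=none; bids=[#4:5@105 #2:3@103] asks=[-]
After op 6 [order #5] limit_sell(price=101, qty=7): fills=#4x#5:5@105 #2x#5:2@103; bids=[#2:1@103] asks=[-]
After op 7 [order #6] limit_buy(price=95, qty=7): fills=none; bids=[#2:1@103 #6:7@95] asks=[-]

Answer: 2@98,3@103,2@103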